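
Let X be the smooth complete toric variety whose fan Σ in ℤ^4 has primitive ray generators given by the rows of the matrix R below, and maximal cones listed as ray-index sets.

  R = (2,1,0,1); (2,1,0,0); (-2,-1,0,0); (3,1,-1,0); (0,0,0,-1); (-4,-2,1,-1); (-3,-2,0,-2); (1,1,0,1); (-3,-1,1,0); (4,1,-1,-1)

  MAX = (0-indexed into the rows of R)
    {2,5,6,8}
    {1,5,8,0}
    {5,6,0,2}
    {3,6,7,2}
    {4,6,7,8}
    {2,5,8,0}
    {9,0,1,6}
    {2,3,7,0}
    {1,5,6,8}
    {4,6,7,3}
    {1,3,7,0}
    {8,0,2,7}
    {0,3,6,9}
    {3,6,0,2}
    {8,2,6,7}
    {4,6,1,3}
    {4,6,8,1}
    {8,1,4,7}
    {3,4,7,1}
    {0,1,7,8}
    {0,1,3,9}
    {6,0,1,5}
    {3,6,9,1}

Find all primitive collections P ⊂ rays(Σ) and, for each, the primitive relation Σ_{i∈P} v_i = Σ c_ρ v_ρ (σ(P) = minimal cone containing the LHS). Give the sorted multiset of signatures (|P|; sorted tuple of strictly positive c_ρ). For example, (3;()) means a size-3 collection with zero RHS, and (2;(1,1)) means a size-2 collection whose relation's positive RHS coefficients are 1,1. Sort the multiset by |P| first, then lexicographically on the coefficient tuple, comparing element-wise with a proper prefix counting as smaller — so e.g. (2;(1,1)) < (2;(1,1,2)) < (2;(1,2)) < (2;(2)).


16 collections generate NE(X_Σ); each relation:

  {1,2}:  v_{1} + v_{2} = 0  ⇒ sig = (2;())
  {3,8}:  v_{3} + v_{8} = 0  ⇒ sig = (2;())
  {0,4}:  v_{0} + v_{4} = v_{1}  ⇒ sig = (2;(1))
  {5,7}:  v_{5} + v_{7} = v_{8}  ⇒ sig = (2;(1))
  {2,4}:  v_{2} + v_{4} = v_{6} + v_{7}  ⇒ sig = (2;(1,1))
  {3,5}:  v_{3} + v_{5} = v_{0} + v_{6}  ⇒ sig = (2;(1,1))
  {7,9}:  v_{7} + v_{9} = v_{1} + v_{3}  ⇒ sig = (2;(1,1))
  {2,9}:  v_{2} + v_{9} = v_{0} + v_{3} + v_{6}  ⇒ sig = (2;(1,1,1))
  {4,5}:  v_{4} + v_{5} = v_{1} + v_{6} + v_{8}  ⇒ sig = (2;(1,1,1))
  {8,9}:  v_{8} + v_{9} = v_{0} + v_{1} + v_{6}  ⇒ sig = (2;(1,1,1))
  {4,9}:  v_{4} + v_{9} = 2·v_{1} + v_{3} + v_{6}  ⇒ sig = (2;(1,1,2))
  {5,9}:  v_{5} + v_{9} = 2·v_{0} + v_{1} + 2·v_{6}  ⇒ sig = (2;(1,2,2))
  {0,6,7}:  v_{0} + v_{6} + v_{7} = 0  ⇒ sig = (3;())
  {0,6,8}:  v_{0} + v_{6} + v_{8} = v_{5}  ⇒ sig = (3;(1))
  {1,6,7}:  v_{1} + v_{6} + v_{7} = v_{4}  ⇒ sig = (3;(1))
  {0,1,3,6}:  v_{0} + v_{1} + v_{3} + v_{6} = v_{9}  ⇒ sig = (4;(1))

so the primitive-relation signature multiset is
{ (2;()) ×2,  (2;(1)) ×2,  (2;(1,1)) ×3,  (2;(1,1,1)) ×3,  (2;(1,1,2)),  (2;(1,2,2)),  (3;()),  (3;(1)) ×2,  (4;(1)) }


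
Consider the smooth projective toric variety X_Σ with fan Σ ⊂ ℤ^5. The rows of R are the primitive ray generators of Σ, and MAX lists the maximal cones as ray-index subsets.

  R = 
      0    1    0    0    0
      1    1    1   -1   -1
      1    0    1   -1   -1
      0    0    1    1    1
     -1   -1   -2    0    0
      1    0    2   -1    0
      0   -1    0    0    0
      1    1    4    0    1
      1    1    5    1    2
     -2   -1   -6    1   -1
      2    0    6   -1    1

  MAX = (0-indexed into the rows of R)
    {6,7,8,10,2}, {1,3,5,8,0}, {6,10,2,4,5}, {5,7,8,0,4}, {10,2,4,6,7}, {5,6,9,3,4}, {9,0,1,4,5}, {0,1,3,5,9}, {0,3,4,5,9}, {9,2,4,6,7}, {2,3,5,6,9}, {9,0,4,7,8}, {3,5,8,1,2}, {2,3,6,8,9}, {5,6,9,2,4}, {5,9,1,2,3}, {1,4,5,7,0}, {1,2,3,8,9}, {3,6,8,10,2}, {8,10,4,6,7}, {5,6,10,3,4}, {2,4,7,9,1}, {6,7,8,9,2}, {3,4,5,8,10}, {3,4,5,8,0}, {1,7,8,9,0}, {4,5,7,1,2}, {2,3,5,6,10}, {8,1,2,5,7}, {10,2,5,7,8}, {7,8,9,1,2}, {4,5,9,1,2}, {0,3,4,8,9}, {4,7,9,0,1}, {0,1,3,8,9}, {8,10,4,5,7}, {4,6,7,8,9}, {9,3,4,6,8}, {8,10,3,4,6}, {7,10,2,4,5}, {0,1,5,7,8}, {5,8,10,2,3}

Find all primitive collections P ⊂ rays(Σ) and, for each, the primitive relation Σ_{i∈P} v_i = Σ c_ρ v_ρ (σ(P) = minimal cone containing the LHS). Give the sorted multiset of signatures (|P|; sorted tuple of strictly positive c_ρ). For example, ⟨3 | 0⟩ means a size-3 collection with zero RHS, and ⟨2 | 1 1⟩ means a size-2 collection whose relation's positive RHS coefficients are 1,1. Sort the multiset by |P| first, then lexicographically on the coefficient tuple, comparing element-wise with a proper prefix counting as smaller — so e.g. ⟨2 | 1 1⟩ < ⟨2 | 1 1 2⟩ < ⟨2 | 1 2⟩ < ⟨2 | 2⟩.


Primitive collections (15):

  {0,6}:  v_{0} + v_{6} = 0  →  sig = ⟨2 | 0⟩
  {0,2}:  v_{0} + v_{2} = v_{1}  →  sig = ⟨2 | 1⟩
  {1,6}:  v_{1} + v_{6} = v_{2}  →  sig = ⟨2 | 1⟩
  {3,7}:  v_{3} + v_{7} = v_{8}  →  sig = ⟨2 | 1⟩
  {9,10}:  v_{9} + v_{10} = v_{6}  →  sig = ⟨2 | 1⟩
  {0,10}:  v_{0} + v_{10} = v_{5} + v_{7}  →  sig = ⟨2 | 1 1⟩
  {1,10}:  v_{1} + v_{10} = v_{2} + v_{5} + v_{7}  →  sig = ⟨2 | 1 1 1⟩
  {1,3,4}:  v_{1} + v_{3} + v_{4} = 0  →  sig = ⟨3 | 0⟩
  {5,7,9}:  v_{5} + v_{7} + v_{9} = 0  →  sig = ⟨3 | 0⟩
  {1,4,8}:  v_{1} + v_{4} + v_{8} = v_{7}  →  sig = ⟨3 | 1⟩
  {2,3,4}:  v_{2} + v_{3} + v_{4} = v_{6}  →  sig = ⟨3 | 1⟩
  {5,6,7}:  v_{5} + v_{6} + v_{7} = v_{10}  →  sig = ⟨3 | 1⟩
  {5,8,9}:  v_{5} + v_{8} + v_{9} = v_{3}  →  sig = ⟨3 | 1⟩
  {2,4,8}:  v_{2} + v_{4} + v_{8} = v_{6} + v_{7}  →  sig = ⟨3 | 1 1⟩
  {5,6,8}:  v_{5} + v_{6} + v_{8} = v_{3} + v_{10}  →  sig = ⟨3 | 1 1⟩

Signatures (|P|; sorted positive RHS coefficients), sorted:
    |P|=2: 7 collections, coeffs (), (1), (1), (1), (1), (1,1), (1,1,1)
    |P|=3: 8 collections, coeffs (), (), (1), (1), (1), (1), (1,1), (1,1)


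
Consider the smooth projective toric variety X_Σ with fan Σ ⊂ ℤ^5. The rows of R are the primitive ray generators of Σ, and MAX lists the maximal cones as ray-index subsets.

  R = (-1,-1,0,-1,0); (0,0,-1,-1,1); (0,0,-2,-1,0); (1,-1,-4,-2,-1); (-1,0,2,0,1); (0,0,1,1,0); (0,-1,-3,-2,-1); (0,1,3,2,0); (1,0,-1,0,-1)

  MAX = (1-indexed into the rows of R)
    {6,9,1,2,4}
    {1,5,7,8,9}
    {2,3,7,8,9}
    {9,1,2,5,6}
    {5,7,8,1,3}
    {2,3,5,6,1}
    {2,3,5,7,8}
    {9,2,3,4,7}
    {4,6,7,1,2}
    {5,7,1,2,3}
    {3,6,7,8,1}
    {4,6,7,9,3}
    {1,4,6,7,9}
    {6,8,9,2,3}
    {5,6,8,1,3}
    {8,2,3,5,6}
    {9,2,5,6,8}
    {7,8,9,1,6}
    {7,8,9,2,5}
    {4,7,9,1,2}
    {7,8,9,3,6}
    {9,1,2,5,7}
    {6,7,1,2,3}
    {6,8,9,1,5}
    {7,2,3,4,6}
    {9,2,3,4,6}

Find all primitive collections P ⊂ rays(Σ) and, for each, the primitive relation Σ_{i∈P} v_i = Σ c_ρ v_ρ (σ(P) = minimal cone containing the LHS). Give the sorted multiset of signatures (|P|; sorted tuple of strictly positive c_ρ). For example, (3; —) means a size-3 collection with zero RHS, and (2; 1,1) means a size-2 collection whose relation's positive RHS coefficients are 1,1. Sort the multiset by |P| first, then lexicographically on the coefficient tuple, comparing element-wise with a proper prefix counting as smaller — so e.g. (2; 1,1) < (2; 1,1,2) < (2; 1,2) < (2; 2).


The 9 primitive collections of Σ (r=9, n=5):

  P={4,8}:  v_{4} + v_{8} = v_{9}  so sig = (2; 1)
  P={4,5}:  v_{4} + v_{5} = v_{1} + v_{2} + v_{9}  so sig = (2; 1,1,1)
  P={1,2,8}:  v_{1} + v_{2} + v_{8} = v_{5}  so sig = (3; 1)
  P={1,3,9}:  v_{1} + v_{3} + v_{9} = v_{7}  so sig = (3; 1)
  P={5,6,7}:  v_{5} + v_{6} + v_{7} = v_{1}  so sig = (3; 1)
  P={3,5,9}:  v_{3} + v_{5} + v_{9} = v_{2} + v_{7} + v_{8}  so sig = (3; 1,1,1)
  P={1,3,4}:  v_{1} + v_{3} + v_{4} = v_{2} + v_{6} + 2·v_{7}  so sig = (3; 1,1,2)
  P={2,6,7,8}:  v_{2} + v_{6} + v_{7} + v_{8} = 0  so sig = (4; —)
  P={2,6,7,9}:  v_{2} + v_{6} + v_{7} + v_{9} = v_{4}  so sig = (4; 1)

Signatures (|P|; sorted positive RHS coefficients), sorted:
    (2; 1)
    (2; 1,1,1)
    (3; 1)
    (3; 1)
    (3; 1)
    (3; 1,1,1)
    (3; 1,1,2)
    (4; —)
    (4; 1)


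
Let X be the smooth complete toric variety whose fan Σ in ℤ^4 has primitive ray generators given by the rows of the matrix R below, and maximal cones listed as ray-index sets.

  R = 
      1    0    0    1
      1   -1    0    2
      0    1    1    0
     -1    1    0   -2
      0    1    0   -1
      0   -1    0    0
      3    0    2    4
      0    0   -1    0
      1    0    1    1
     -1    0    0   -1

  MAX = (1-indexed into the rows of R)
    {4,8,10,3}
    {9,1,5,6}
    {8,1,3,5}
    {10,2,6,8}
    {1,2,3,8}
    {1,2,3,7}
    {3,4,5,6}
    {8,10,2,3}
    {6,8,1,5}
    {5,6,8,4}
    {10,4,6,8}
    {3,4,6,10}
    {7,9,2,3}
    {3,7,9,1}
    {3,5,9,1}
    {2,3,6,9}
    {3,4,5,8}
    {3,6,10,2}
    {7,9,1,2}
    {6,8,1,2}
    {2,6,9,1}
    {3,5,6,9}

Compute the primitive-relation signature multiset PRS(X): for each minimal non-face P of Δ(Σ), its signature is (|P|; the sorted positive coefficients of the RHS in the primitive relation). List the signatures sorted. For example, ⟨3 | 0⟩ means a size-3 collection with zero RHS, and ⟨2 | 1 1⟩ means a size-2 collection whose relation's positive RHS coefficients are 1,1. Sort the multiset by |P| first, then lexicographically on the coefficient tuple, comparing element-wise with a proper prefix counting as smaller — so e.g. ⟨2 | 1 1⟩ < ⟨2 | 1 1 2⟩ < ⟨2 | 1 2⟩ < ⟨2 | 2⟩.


16 minimal non-faces of Δ(Σ) (on 10 rays):

  P={1,10}:  v_{1} + v_{10} = 0 ; sig = ⟨2 | 0⟩
  P={2,4}:  v_{2} + v_{4} = 0 ; sig = ⟨2 | 0⟩
  P={1,4}:  v_{1} + v_{4} = v_{5} ; sig = ⟨2 | 1⟩
  P={2,5}:  v_{2} + v_{5} = v_{1} ; sig = ⟨2 | 1⟩
  P={5,10}:  v_{5} + v_{10} = v_{4} ; sig = ⟨2 | 1⟩
  P={8,9}:  v_{8} + v_{9} = v_{1} ; sig = ⟨2 | 1⟩
  P={9,10}:  v_{9} + v_{10} = v_{3} + v_{6} ; sig = ⟨2 | 1 1⟩
  P={4,7}:  v_{4} + v_{7} = v_{1} + v_{3} + v_{9} ; sig = ⟨2 | 1 1 1⟩
  P={4,9}:  v_{4} + v_{9} = v_{3} + v_{5} + v_{6} ; sig = ⟨2 | 1 1 1⟩
  P={7,10}:  v_{7} + v_{10} = v_{2} + v_{3} + v_{9} ; sig = ⟨2 | 1 1 1⟩
  P={5,7}:  v_{5} + v_{7} = 2·v_{1} + v_{3} + v_{9} ; sig = ⟨2 | 1 1 2⟩
  P={7,8}:  v_{7} + v_{8} = 2·v_{1} + v_{2} + v_{3} ; sig = ⟨2 | 1 1 2⟩
  P={6,7}:  v_{6} + v_{7} = v_{2} + 2·v_{9} ; sig = ⟨2 | 1 2⟩
  P={3,6,8}:  v_{3} + v_{6} + v_{8} = 0 ; sig = ⟨3 | 0⟩
  P={1,3,6}:  v_{1} + v_{3} + v_{6} = v_{9} ; sig = ⟨3 | 1⟩
  P={1,2,3,9}:  v_{1} + v_{2} + v_{3} + v_{9} = v_{7} ; sig = ⟨4 | 1⟩

so the primitive-relation signature multiset is
    ⟨2 | 0⟩
    ⟨2 | 0⟩
    ⟨2 | 1⟩
    ⟨2 | 1⟩
    ⟨2 | 1⟩
    ⟨2 | 1⟩
    ⟨2 | 1 1⟩
    ⟨2 | 1 1 1⟩
    ⟨2 | 1 1 1⟩
    ⟨2 | 1 1 1⟩
    ⟨2 | 1 1 2⟩
    ⟨2 | 1 1 2⟩
    ⟨2 | 1 2⟩
    ⟨3 | 0⟩
    ⟨3 | 1⟩
    ⟨4 | 1⟩


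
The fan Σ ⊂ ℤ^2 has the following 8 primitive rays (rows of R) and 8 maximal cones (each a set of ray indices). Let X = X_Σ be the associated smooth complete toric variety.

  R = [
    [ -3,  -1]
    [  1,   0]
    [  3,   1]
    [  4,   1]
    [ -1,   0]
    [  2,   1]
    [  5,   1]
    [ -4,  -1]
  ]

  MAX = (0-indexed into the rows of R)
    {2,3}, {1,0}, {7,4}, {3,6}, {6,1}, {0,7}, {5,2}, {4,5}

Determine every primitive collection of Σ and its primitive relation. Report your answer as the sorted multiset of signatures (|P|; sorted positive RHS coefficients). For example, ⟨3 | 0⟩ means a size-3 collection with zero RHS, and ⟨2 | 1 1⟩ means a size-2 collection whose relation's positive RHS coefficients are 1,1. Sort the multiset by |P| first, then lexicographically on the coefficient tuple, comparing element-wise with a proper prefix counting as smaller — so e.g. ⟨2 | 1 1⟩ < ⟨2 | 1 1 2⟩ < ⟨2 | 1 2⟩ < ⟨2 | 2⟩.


20 collections generate NE(X_Σ); each relation:

  P = {0,2}:  v_{0} + v_{2} = 0  →  sig = ⟨2 | 0⟩
  P = {1,4}:  v_{1} + v_{4} = 0  →  sig = ⟨2 | 0⟩
  P = {3,7}:  v_{3} + v_{7} = 0  →  sig = ⟨2 | 0⟩
  P = {0,3}:  v_{0} + v_{3} = v_{1}  →  sig = ⟨2 | 1⟩
  P = {0,4}:  v_{0} + v_{4} = v_{7}  →  sig = ⟨2 | 1⟩
  P = {0,5}:  v_{0} + v_{5} = v_{4}  →  sig = ⟨2 | 1⟩
  P = {1,2}:  v_{1} + v_{2} = v_{3}  →  sig = ⟨2 | 1⟩
  P = {1,3}:  v_{1} + v_{3} = v_{6}  →  sig = ⟨2 | 1⟩
  P = {1,5}:  v_{1} + v_{5} = v_{2}  →  sig = ⟨2 | 1⟩
  P = {1,7}:  v_{1} + v_{7} = v_{0}  →  sig = ⟨2 | 1⟩
  P = {2,4}:  v_{2} + v_{4} = v_{5}  →  sig = ⟨2 | 1⟩
  P = {2,7}:  v_{2} + v_{7} = v_{4}  →  sig = ⟨2 | 1⟩
  P = {3,4}:  v_{3} + v_{4} = v_{2}  →  sig = ⟨2 | 1⟩
  P = {4,6}:  v_{4} + v_{6} = v_{3}  →  sig = ⟨2 | 1⟩
  P = {6,7}:  v_{6} + v_{7} = v_{1}  →  sig = ⟨2 | 1⟩
  P = {5,6}:  v_{5} + v_{6} = v_{2} + v_{3}  →  sig = ⟨2 | 1 1⟩
  P = {0,6}:  v_{0} + v_{6} = 2·v_{1}  →  sig = ⟨2 | 2⟩
  P = {2,6}:  v_{2} + v_{6} = 2·v_{3}  →  sig = ⟨2 | 2⟩
  P = {3,5}:  v_{3} + v_{5} = 2·v_{2}  →  sig = ⟨2 | 2⟩
  P = {5,7}:  v_{5} + v_{7} = 2·v_{4}  →  sig = ⟨2 | 2⟩

Signatures (|P|; sorted positive RHS coefficients), sorted:
[⟨2 | 0⟩, ⟨2 | 0⟩, ⟨2 | 0⟩, ⟨2 | 1⟩, ⟨2 | 1⟩, ⟨2 | 1⟩, ⟨2 | 1⟩, ⟨2 | 1⟩, ⟨2 | 1⟩, ⟨2 | 1⟩, ⟨2 | 1⟩, ⟨2 | 1⟩, ⟨2 | 1⟩, ⟨2 | 1⟩, ⟨2 | 1⟩, ⟨2 | 1 1⟩, ⟨2 | 2⟩, ⟨2 | 2⟩, ⟨2 | 2⟩, ⟨2 | 2⟩]


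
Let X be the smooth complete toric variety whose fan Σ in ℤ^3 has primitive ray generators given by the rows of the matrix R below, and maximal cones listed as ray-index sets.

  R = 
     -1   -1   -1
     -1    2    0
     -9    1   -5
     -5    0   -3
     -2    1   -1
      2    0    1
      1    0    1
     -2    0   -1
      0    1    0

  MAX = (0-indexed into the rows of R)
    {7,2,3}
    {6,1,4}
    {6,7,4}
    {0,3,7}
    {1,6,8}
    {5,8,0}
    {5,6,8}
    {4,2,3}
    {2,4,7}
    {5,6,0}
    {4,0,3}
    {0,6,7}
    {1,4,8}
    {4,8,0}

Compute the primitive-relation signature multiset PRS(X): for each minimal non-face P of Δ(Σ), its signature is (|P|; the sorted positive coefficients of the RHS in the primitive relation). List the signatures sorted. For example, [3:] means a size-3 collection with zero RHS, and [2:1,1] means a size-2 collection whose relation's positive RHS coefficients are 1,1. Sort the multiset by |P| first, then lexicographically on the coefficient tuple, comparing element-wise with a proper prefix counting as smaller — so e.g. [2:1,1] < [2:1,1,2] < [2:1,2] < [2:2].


Minimal non-faces — 20 found among 9 rays, 14 max cones:

  P={5,7}:  v_{5} + v_{7} = 0  ⟹  sig = [2:]
  P={0,1}:  v_{0} + v_{1} = v_{4}  ⟹  sig = [2:1]
  P={4,5}:  v_{4} + v_{5} = v_{8}  ⟹  sig = [2:1]
  P={7,8}:  v_{7} + v_{8} = v_{4}  ⟹  sig = [2:1]
  P={2,5}:  v_{2} + v_{5} = v_{3} + v_{4}  ⟹  sig = [2:1,1]
  P={3,5}:  v_{3} + v_{5} = v_{0} + v_{4}  ⟹  sig = [2:1,1]
  P={1,3}:  v_{1} + v_{3} = 2·v_{4} + v_{7}  ⟹  sig = [2:1,2]
  P={1,5}:  v_{1} + v_{5} = v_{6} + 2·v_{8}  ⟹  sig = [2:1,2]
  P={1,7}:  v_{1} + v_{7} = 2·v_{4} + v_{6}  ⟹  sig = [2:1,2]
  P={2,8}:  v_{2} + v_{8} = v_{3} + 2·v_{4}  ⟹  sig = [2:1,2]
  P={3,8}:  v_{3} + v_{8} = v_{0} + 2·v_{4}  ⟹  sig = [2:1,2]
  P={2,6}:  v_{2} + v_{6} = v_{4} + 3·v_{7}  ⟹  sig = [2:1,3]
  P={0,2}:  v_{0} + v_{2} = 2·v_{3}  ⟹  sig = [2:2]
  P={3,6}:  v_{3} + v_{6} = 2·v_{7}  ⟹  sig = [2:2]
  P={1,2}:  v_{1} + v_{2} = 3·v_{4} + 2·v_{7}  ⟹  sig = [2:2,3]
  P={0,6,8}:  v_{0} + v_{6} + v_{8} = 0  ⟹  sig = [3:]
  P={0,4,6}:  v_{0} + v_{4} + v_{6} = v_{7}  ⟹  sig = [3:1]
  P={0,4,7}:  v_{0} + v_{4} + v_{7} = v_{3}  ⟹  sig = [3:1]
  P={3,4,7}:  v_{3} + v_{4} + v_{7} = v_{2}  ⟹  sig = [3:1]
  P={4,6,8}:  v_{4} + v_{6} + v_{8} = v_{1}  ⟹  sig = [3:1]

Signatures (|P|; sorted positive RHS coefficients), sorted:
{ [2:],  [2:1] ×3,  [2:1,1] ×2,  [2:1,2] ×5,  [2:1,3],  [2:2] ×2,  [2:2,3],  [3:],  [3:1] ×4 }


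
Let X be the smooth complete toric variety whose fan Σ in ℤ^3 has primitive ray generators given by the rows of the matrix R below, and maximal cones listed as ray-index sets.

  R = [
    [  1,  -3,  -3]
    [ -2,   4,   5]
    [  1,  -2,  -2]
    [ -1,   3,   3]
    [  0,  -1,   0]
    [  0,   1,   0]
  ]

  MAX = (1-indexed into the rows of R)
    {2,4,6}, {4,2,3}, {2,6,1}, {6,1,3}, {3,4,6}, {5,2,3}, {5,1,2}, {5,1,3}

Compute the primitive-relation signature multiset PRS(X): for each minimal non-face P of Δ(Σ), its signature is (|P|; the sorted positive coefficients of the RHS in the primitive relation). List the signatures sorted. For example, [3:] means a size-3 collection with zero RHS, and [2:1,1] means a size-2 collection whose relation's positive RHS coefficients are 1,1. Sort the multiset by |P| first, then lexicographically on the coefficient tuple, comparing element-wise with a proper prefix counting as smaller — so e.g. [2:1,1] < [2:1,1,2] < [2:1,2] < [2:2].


Σ has 5 primitive collections:

  • {1,4}:  v_{1} + v_{4} = 0 ; sig = [2:]
  • {5,6}:  v_{5} + v_{6} = 0 ; sig = [2:]
  • {4,5}:  v_{4} + v_{5} = v_{2} + v_{3} ; sig = [2:1,1]
  • {1,2,3}:  v_{1} + v_{2} + v_{3} = v_{5} ; sig = [3:1]
  • {2,3,6}:  v_{2} + v_{3} + v_{6} = v_{4} ; sig = [3:1]

Signatures (|P|; sorted positive RHS coefficients), sorted:
    |P|=2: 3 collections, coeffs (), (), (1,1)
    |P|=3: 2 collections, coeffs (1), (1)


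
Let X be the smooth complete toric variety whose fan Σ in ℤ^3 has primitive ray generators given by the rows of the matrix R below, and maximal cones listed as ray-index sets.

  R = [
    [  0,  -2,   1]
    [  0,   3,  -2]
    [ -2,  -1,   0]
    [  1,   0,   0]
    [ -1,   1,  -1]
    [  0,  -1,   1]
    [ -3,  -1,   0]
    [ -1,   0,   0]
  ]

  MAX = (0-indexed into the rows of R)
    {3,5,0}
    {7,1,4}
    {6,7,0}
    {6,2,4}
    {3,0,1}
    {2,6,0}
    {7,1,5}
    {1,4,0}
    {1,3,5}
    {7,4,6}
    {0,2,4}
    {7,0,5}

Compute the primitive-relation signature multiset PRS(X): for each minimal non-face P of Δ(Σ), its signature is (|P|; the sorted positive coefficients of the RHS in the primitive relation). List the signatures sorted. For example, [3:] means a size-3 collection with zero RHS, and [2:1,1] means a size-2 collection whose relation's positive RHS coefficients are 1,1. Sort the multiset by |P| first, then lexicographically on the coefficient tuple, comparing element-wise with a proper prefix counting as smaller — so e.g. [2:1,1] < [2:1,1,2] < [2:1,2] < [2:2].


14 minimal non-faces of Δ(Σ) (on 8 rays):

  P={3,7}:  v_{3} + v_{7} = 0  ⇒ sig = [2:]
  P={2,7}:  v_{2} + v_{7} = v_{6}  ⇒ sig = [2:1]
  P={3,6}:  v_{3} + v_{6} = v_{2}  ⇒ sig = [2:1]
  P={4,5}:  v_{4} + v_{5} = v_{7}  ⇒ sig = [2:1]
  P={2,3}:  v_{2} + v_{3} = v_{0} + v_{4}  ⇒ sig = [2:1,1]
  P={3,4}:  v_{3} + v_{4} = v_{0} + v_{1}  ⇒ sig = [2:1,1]
  P={1,6}:  v_{1} + v_{6} = 2·v_{4} + v_{7}  ⇒ sig = [2:1,2]
  P={2,5}:  v_{2} + v_{5} = v_{0} + 2·v_{7}  ⇒ sig = [2:1,2]
  P={5,6}:  v_{5} + v_{6} = v_{0} + 3·v_{7}  ⇒ sig = [2:1,3]
  P={1,2}:  v_{1} + v_{2} = 2·v_{4}  ⇒ sig = [2:2]
  P={0,1,5}:  v_{0} + v_{1} + v_{5} = 0  ⇒ sig = [3:]
  P={0,1,7}:  v_{0} + v_{1} + v_{7} = v_{4}  ⇒ sig = [3:1]
  P={0,4,7}:  v_{0} + v_{4} + v_{7} = v_{2}  ⇒ sig = [3:1]
  P={0,4,6}:  v_{0} + v_{4} + v_{6} = 2·v_{2}  ⇒ sig = [3:2]

Signatures (|P|; sorted positive RHS coefficients), sorted:
[[2:], [2:1], [2:1], [2:1], [2:1,1], [2:1,1], [2:1,2], [2:1,2], [2:1,3], [2:2], [3:], [3:1], [3:1], [3:2]]


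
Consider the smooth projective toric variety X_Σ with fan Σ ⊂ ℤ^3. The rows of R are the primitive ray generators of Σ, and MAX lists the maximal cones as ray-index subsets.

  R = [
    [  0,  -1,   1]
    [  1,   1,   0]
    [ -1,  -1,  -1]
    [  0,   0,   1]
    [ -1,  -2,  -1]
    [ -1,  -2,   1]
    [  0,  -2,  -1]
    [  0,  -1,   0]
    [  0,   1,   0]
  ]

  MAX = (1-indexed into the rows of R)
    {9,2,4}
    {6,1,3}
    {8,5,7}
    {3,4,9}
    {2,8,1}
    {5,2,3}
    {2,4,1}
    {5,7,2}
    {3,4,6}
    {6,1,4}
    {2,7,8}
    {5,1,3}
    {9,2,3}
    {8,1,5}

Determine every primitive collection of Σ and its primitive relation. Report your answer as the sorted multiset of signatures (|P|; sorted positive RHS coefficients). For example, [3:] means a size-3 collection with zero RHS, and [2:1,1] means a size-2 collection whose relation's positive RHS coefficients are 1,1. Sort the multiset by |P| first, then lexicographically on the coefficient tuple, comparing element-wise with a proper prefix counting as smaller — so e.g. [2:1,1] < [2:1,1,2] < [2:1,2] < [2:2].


Minimal non-faces — 20 found among 9 rays, 14 max cones:

  P = {8,9}:  v_{8} + v_{9} = 0  so sig = [2:]
  P = {1,9}:  v_{1} + v_{9} = v_{4}  so sig = [2:1]
  P = {2,6}:  v_{2} + v_{6} = v_{1}  so sig = [2:1]
  P = {3,8}:  v_{3} + v_{8} = v_{5}  so sig = [2:1]
  P = {4,8}:  v_{4} + v_{8} = v_{1}  so sig = [2:1]
  P = {5,9}:  v_{5} + v_{9} = v_{3}  so sig = [2:1]
  P = {4,5}:  v_{4} + v_{5} = v_{1} + v_{3}  so sig = [2:1,1]
  P = {7,9}:  v_{7} + v_{9} = v_{2} + v_{5}  so sig = [2:1,1]
  P = {6,7}:  v_{6} + v_{7} = v_{1} + v_{5} + v_{8}  so sig = [2:1,1,1]
  P = {3,7}:  v_{3} + v_{7} = v_{2} + 2·v_{5}  so sig = [2:1,2]
  P = {6,8}:  v_{6} + v_{8} = 2·v_{1} + v_{3}  so sig = [2:1,2]
  P = {6,9}:  v_{6} + v_{9} = v_{3} + 2·v_{4}  so sig = [2:1,2]
  P = {4,7}:  v_{4} + v_{7} = 2·v_{8}  so sig = [2:2]
  P = {5,6}:  v_{5} + v_{6} = 2·v_{1} + 2·v_{3}  so sig = [2:2,2]
  P = {1,7}:  v_{1} + v_{7} = 3·v_{8}  so sig = [2:3]
  P = {2,3,4}:  v_{2} + v_{3} + v_{4} = 0  so sig = [3:]
  P = {1,2,3}:  v_{1} + v_{2} + v_{3} = v_{8}  so sig = [3:1]
  P = {1,3,4}:  v_{1} + v_{3} + v_{4} = v_{6}  so sig = [3:1]
  P = {2,5,8}:  v_{2} + v_{5} + v_{8} = v_{7}  so sig = [3:1]
  P = {1,2,5}:  v_{1} + v_{2} + v_{5} = 2·v_{8}  so sig = [3:2]

Signatures (|P|; sorted positive RHS coefficients), sorted:
[[2:], [2:1], [2:1], [2:1], [2:1], [2:1], [2:1,1], [2:1,1], [2:1,1,1], [2:1,2], [2:1,2], [2:1,2], [2:2], [2:2,2], [2:3], [3:], [3:1], [3:1], [3:1], [3:2]]


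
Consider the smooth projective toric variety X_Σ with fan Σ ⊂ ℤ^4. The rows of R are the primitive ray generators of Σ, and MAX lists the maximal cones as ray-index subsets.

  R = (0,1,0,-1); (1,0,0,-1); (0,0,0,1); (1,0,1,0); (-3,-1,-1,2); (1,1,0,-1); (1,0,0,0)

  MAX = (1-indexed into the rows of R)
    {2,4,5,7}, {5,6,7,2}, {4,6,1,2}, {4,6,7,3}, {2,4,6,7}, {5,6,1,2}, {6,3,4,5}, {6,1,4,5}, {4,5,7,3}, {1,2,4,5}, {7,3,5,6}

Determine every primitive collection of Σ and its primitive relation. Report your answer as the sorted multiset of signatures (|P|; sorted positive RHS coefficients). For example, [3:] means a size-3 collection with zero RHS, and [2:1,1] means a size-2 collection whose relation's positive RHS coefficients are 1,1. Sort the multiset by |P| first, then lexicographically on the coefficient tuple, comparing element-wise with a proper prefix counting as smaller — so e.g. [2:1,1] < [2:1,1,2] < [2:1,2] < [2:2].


The 5 primitive collections of Σ (r=7, n=4):

  {1,7}:  v_{1} + v_{7} = v_{6}  ⇒ sig = [2:1]
  {2,3}:  v_{2} + v_{3} = v_{7}  ⇒ sig = [2:1]
  {1,3}:  v_{1} + v_{3} = v_{4} + v_{5} + 2·v_{6}  ⇒ sig = [2:1,1,2]
  {2,4,5,6}:  v_{2} + v_{4} + v_{5} + v_{6} = 0  ⇒ sig = [4:]
  {4,5,6,7}:  v_{4} + v_{5} + v_{6} + v_{7} = v_{3}  ⇒ sig = [4:1]

Signatures (|P|; sorted positive RHS coefficients), sorted:
[[2:1], [2:1], [2:1,1,2], [4:], [4:1]]


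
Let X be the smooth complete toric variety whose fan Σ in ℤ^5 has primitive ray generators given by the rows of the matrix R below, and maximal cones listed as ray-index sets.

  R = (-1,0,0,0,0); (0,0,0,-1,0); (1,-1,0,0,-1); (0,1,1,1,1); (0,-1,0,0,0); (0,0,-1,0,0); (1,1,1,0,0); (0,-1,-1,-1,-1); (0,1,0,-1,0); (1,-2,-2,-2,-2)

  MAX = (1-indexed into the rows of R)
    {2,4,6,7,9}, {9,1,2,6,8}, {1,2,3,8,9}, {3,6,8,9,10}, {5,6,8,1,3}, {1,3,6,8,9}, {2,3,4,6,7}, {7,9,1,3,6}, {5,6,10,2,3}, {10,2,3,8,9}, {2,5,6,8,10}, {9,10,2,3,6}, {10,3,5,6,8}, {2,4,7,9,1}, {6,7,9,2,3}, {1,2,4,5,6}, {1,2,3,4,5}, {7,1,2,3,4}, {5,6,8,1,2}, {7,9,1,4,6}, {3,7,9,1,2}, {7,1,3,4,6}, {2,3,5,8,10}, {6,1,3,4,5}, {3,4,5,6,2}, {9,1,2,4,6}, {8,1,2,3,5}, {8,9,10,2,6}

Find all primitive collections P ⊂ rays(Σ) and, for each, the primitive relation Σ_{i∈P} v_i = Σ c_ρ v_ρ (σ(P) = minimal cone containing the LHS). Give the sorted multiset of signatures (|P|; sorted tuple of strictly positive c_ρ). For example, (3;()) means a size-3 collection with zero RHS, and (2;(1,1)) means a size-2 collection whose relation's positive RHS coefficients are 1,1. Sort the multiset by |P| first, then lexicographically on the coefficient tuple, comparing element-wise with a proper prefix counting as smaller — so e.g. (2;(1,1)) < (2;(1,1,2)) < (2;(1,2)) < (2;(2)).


Primitive collections (11):

  P = {4,8}:  v_{4} + v_{8} = 0 ; sig = (2;())
  P = {5,9}:  v_{5} + v_{9} = v_{2} ; sig = (2;(1))
  P = {7,8}:  v_{7} + v_{8} = v_{3} + v_{9} ; sig = (2;(1,1))
  P = {4,10}:  v_{4} + v_{10} = v_{2} + v_{3} + v_{6} ; sig = (2;(1,1,1))
  P = {5,7}:  v_{5} + v_{7} = v_{2} + v_{3} + v_{4} ; sig = (2;(1,1,1))
  P = {7,10}:  v_{7} + v_{10} = v_{2} + 2·v_{3} + v_{6} + v_{9} ; sig = (2;(1,1,1,2))
  P = {1,10}:  v_{1} + v_{10} = 2·v_{8} ; sig = (2;(2))
  P = {3,4,9}:  v_{3} + v_{4} + v_{9} = v_{7} ; sig = (3;(1))
  P = {1,2,3,6}:  v_{1} + v_{2} + v_{3} + v_{6} = v_{8} ; sig = (4;(1))
  P = {1,2,6,7}:  v_{1} + v_{2} + v_{6} + v_{7} = v_{9} ; sig = (4;(1))
  P = {2,3,6,8}:  v_{2} + v_{3} + v_{6} + v_{8} = v_{10} ; sig = (4;(1))

so the primitive-relation signature multiset is
    (2;())
    (2;(1))
    (2;(1,1))
    (2;(1,1,1))
    (2;(1,1,1))
    (2;(1,1,1,2))
    (2;(2))
    (3;(1))
    (4;(1))
    (4;(1))
    (4;(1))


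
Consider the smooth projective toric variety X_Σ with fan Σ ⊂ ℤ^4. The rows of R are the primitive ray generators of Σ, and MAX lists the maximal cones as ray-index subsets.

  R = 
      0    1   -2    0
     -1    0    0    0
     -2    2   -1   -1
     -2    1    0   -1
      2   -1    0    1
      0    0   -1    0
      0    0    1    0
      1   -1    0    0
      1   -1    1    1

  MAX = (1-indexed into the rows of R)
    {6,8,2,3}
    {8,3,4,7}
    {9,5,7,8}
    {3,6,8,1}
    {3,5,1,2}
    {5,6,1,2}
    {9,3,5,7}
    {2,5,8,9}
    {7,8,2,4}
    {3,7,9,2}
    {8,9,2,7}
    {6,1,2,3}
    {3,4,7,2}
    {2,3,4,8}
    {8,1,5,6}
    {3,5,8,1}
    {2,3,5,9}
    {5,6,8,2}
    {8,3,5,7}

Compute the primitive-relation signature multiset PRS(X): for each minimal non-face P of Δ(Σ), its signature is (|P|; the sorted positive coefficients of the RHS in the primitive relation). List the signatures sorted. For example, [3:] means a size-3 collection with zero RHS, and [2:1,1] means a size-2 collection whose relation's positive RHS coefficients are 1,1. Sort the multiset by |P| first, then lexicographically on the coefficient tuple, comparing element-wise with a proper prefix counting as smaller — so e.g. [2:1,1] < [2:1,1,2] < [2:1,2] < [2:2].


|primitive collections| = 14. Relations:

  • {4,5}:  v_{4} + v_{5} = 0 ; sig = [2:]
  • {6,7}:  v_{6} + v_{7} = 0 ; sig = [2:]
  • {1,4}:  v_{1} + v_{4} = v_{3} + v_{6} ; sig = [2:1,1]
  • {1,7}:  v_{1} + v_{7} = v_{3} + v_{5} ; sig = [2:1,1]
  • {4,9}:  v_{4} + v_{9} = v_{2} + v_{7} ; sig = [2:1,1]
  • {6,9}:  v_{6} + v_{9} = v_{2} + v_{5} ; sig = [2:1,1]
  • {4,6}:  v_{4} + v_{6} = v_{2} + v_{3} + v_{8} ; sig = [2:1,1,1]
  • {1,9}:  v_{1} + v_{9} = v_{2} + v_{3} + 2·v_{5} ; sig = [2:1,1,2]
  • {3,8,9}:  v_{3} + v_{8} + v_{9} = 0 ; sig = [3:]
  • {2,5,7}:  v_{2} + v_{5} + v_{7} = v_{9} ; sig = [3:1]
  • {3,5,6}:  v_{3} + v_{5} + v_{6} = v_{1} ; sig = [3:1]
  • {1,2,8}:  v_{1} + v_{2} + v_{8} = 2·v_{6} ; sig = [3:2]
  • {2,3,5,8}:  v_{2} + v_{3} + v_{5} + v_{8} = v_{6} ; sig = [4:1]
  • {2,3,7,8}:  v_{2} + v_{3} + v_{7} + v_{8} = v_{4} ; sig = [4:1]

Sorted signature multiset PRS(X):
    [2:]
    [2:]
    [2:1,1]
    [2:1,1]
    [2:1,1]
    [2:1,1]
    [2:1,1,1]
    [2:1,1,2]
    [3:]
    [3:1]
    [3:1]
    [3:2]
    [4:1]
    [4:1]


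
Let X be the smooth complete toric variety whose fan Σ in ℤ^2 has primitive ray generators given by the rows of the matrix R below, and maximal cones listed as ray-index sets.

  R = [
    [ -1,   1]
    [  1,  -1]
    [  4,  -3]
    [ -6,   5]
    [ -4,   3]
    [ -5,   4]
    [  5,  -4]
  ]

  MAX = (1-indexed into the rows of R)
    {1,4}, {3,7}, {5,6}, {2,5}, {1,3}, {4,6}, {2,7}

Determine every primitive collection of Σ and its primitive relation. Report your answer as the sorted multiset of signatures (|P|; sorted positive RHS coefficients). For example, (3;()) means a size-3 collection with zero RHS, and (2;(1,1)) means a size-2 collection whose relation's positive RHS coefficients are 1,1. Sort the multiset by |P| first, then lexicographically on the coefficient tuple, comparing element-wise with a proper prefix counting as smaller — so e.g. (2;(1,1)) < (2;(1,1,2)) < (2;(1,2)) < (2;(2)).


Δ(Σ) — 7 vertices, 14 min non-faces:

  • {1,2}:  v_{1} + v_{2} = 0  ⇒ sig = (2;())
  • {3,5}:  v_{3} + v_{5} = 0  ⇒ sig = (2;())
  • {6,7}:  v_{6} + v_{7} = 0  ⇒ sig = (2;())
  • {1,5}:  v_{1} + v_{5} = v_{6}  ⇒ sig = (2;(1))
  • {1,6}:  v_{1} + v_{6} = v_{4}  ⇒ sig = (2;(1))
  • {1,7}:  v_{1} + v_{7} = v_{3}  ⇒ sig = (2;(1))
  • {2,3}:  v_{2} + v_{3} = v_{7}  ⇒ sig = (2;(1))
  • {2,4}:  v_{2} + v_{4} = v_{6}  ⇒ sig = (2;(1))
  • {2,6}:  v_{2} + v_{6} = v_{5}  ⇒ sig = (2;(1))
  • {3,6}:  v_{3} + v_{6} = v_{1}  ⇒ sig = (2;(1))
  • {4,7}:  v_{4} + v_{7} = v_{1}  ⇒ sig = (2;(1))
  • {5,7}:  v_{5} + v_{7} = v_{2}  ⇒ sig = (2;(1))
  • {3,4}:  v_{3} + v_{4} = 2·v_{1}  ⇒ sig = (2;(2))
  • {4,5}:  v_{4} + v_{5} = 2·v_{6}  ⇒ sig = (2;(2))

Signatures (|P|; sorted positive RHS coefficients), sorted:
    |P|=2: 14 collections, coeffs (), (), (), (1), (1), (1), (1), (1), (1), (1), (1), (1), (2), (2)


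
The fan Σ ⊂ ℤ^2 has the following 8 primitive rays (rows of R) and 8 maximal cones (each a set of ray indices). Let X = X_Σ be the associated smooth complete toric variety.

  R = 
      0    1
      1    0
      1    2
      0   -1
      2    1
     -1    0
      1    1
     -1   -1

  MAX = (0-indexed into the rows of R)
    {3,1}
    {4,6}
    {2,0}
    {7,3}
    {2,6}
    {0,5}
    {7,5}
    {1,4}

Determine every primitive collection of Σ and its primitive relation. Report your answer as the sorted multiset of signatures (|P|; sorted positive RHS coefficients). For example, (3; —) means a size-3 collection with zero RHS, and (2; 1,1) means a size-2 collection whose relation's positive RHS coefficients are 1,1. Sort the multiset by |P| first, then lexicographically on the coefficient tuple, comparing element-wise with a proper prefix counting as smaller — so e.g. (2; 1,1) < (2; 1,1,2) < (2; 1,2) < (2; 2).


Primitive collections (20):

  P = {0,3}:  v_{0} + v_{3} = 0 — sig = (2; —)
  P = {1,5}:  v_{1} + v_{5} = 0 — sig = (2; —)
  P = {6,7}:  v_{6} + v_{7} = 0 — sig = (2; —)
  P = {0,1}:  v_{0} + v_{1} = v_{6} — sig = (2; 1)
  P = {0,6}:  v_{0} + v_{6} = v_{2} — sig = (2; 1)
  P = {0,7}:  v_{0} + v_{7} = v_{5} — sig = (2; 1)
  P = {1,6}:  v_{1} + v_{6} = v_{4} — sig = (2; 1)
  P = {1,7}:  v_{1} + v_{7} = v_{3} — sig = (2; 1)
  P = {2,3}:  v_{2} + v_{3} = v_{6} — sig = (2; 1)
  P = {2,7}:  v_{2} + v_{7} = v_{0} — sig = (2; 1)
  P = {3,5}:  v_{3} + v_{5} = v_{7} — sig = (2; 1)
  P = {3,6}:  v_{3} + v_{6} = v_{1} — sig = (2; 1)
  P = {4,5}:  v_{4} + v_{5} = v_{6} — sig = (2; 1)
  P = {4,7}:  v_{4} + v_{7} = v_{1} — sig = (2; 1)
  P = {5,6}:  v_{5} + v_{6} = v_{0} — sig = (2; 1)
  P = {0,4}:  v_{0} + v_{4} = 2·v_{6} — sig = (2; 2)
  P = {1,2}:  v_{1} + v_{2} = 2·v_{6} — sig = (2; 2)
  P = {2,5}:  v_{2} + v_{5} = 2·v_{0} — sig = (2; 2)
  P = {3,4}:  v_{3} + v_{4} = 2·v_{1} — sig = (2; 2)
  P = {2,4}:  v_{2} + v_{4} = 3·v_{6} — sig = (2; 3)

Hence PRS(X_Σ) =
{ (2; —) ×3,  (2; 1) ×12,  (2; 2) ×4,  (2; 3) }


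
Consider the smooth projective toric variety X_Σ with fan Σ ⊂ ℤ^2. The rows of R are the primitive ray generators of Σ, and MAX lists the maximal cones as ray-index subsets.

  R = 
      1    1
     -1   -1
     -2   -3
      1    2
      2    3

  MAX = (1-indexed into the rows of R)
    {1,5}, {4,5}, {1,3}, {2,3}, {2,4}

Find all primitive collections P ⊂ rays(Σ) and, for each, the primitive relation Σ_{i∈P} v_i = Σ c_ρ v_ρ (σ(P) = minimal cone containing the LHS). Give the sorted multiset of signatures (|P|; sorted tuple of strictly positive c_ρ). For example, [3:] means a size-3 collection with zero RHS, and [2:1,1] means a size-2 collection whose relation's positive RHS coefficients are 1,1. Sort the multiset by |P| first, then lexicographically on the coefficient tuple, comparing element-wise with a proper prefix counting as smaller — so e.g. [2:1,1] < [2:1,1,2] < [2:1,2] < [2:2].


Minimal non-faces — 5 found among 5 rays, 5 max cones:

  • {1,2}:  v_{1} + v_{2} = 0  ⟹  sig = [2:]
  • {3,5}:  v_{3} + v_{5} = 0  ⟹  sig = [2:]
  • {1,4}:  v_{1} + v_{4} = v_{5}  ⟹  sig = [2:1]
  • {2,5}:  v_{2} + v_{5} = v_{4}  ⟹  sig = [2:1]
  • {3,4}:  v_{3} + v_{4} = v_{2}  ⟹  sig = [2:1]

Signatures (|P|; sorted positive RHS coefficients), sorted:
{ [2:] ×2,  [2:1] ×3 }


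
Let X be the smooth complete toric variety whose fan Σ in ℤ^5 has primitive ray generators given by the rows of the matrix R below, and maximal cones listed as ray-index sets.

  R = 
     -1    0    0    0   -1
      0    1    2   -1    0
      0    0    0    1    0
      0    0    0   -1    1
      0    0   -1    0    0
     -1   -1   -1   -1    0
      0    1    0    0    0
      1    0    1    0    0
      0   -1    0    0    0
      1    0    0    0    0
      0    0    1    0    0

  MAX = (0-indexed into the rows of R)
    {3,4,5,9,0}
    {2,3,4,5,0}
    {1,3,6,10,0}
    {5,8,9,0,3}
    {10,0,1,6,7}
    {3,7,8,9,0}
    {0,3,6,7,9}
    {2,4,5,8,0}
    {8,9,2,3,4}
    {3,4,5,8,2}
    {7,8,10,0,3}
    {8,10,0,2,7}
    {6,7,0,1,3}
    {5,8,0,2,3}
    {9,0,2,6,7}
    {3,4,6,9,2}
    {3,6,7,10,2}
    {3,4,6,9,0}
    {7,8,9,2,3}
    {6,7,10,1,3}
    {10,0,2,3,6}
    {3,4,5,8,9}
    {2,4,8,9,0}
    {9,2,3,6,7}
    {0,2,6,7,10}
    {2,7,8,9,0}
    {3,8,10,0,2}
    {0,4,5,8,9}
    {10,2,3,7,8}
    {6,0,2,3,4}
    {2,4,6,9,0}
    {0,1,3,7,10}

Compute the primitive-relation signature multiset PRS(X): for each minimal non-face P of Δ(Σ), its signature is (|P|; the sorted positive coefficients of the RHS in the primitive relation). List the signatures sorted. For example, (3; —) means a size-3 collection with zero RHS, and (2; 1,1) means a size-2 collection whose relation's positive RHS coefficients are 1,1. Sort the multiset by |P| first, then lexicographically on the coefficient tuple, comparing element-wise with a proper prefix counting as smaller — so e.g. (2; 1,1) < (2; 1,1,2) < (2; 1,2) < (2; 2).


Minimal non-faces — 17 found among 11 rays, 32 max cones:

  • {4,10}:  v_{4} + v_{10} = 0  →  sig = (2; —)
  • {6,8}:  v_{6} + v_{8} = 0  →  sig = (2; —)
  • {4,7}:  v_{4} + v_{7} = v_{9}  →  sig = (2; 1)
  • {9,10}:  v_{9} + v_{10} = v_{7}  →  sig = (2; 1)
  • {5,6}:  v_{5} + v_{6} = v_{0} + v_{3} + v_{4}  →  sig = (2; 1,1,1)
  • {5,10}:  v_{5} + v_{10} = v_{0} + v_{3} + v_{8}  →  sig = (2; 1,1,1)
  • {1,4}:  v_{1} + v_{4} = v_{0} + v_{3} + v_{6} + v_{7}  →  sig = (2; 1,1,1,1)
  • {1,8}:  v_{1} + v_{8} = v_{0} + v_{3} + v_{7} + v_{10}  →  sig = (2; 1,1,1,1)
  • {5,7}:  v_{5} + v_{7} = v_{0} + v_{3} + v_{8} + v_{9}  →  sig = (2; 1,1,1,1)
  • {1,9}:  v_{1} + v_{9} = v_{0} + v_{3} + v_{6} + 2·v_{7}  →  sig = (2; 1,1,1,2)
  • {1,2}:  v_{1} + v_{2} = v_{6} + 2·v_{10}  →  sig = (2; 1,2)
  • {1,5}:  v_{1} + v_{5} = 2·v_{0} + 2·v_{3} + v_{7}  →  sig = (2; 1,2,2)
  • {2,5,9}:  v_{2} + v_{5} + v_{9} = v_{4} + v_{8}  →  sig = (3; 1,1)
  • {0,2,3,9}:  v_{0} + v_{2} + v_{3} + v_{9} = 0  →  sig = (4; —)
  • {0,2,3,7}:  v_{0} + v_{2} + v_{3} + v_{7} = v_{10}  →  sig = (4; 1)
  • {0,3,4,8}:  v_{0} + v_{3} + v_{4} + v_{8} = v_{5}  →  sig = (4; 1)
  • {0,3,6,7,10}:  v_{0} + v_{3} + v_{6} + v_{7} + v_{10} = v_{1}  →  sig = (5; 1)

Sorted signature multiset PRS(X):
[(2; —), (2; —), (2; 1), (2; 1), (2; 1,1,1), (2; 1,1,1), (2; 1,1,1,1), (2; 1,1,1,1), (2; 1,1,1,1), (2; 1,1,1,2), (2; 1,2), (2; 1,2,2), (3; 1,1), (4; —), (4; 1), (4; 1), (5; 1)]


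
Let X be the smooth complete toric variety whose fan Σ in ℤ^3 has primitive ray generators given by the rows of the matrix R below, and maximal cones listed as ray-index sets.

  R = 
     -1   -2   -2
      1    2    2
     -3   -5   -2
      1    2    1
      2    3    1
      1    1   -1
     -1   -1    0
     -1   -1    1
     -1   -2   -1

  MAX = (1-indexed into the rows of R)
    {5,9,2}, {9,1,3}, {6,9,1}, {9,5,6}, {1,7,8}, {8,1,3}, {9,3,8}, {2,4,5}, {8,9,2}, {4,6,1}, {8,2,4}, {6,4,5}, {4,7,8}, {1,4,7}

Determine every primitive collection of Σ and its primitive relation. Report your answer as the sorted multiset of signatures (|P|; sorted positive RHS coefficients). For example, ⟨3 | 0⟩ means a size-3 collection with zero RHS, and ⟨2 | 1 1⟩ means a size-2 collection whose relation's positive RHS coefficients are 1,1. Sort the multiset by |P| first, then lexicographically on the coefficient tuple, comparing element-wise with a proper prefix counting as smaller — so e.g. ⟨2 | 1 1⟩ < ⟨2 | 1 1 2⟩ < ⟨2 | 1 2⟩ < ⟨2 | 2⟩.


17 collections generate NE(X_Σ); each relation:

  P={1,2}:  v_{1} + v_{2} = 0  so sig = ⟨2 | 0⟩
  P={4,9}:  v_{4} + v_{9} = 0  so sig = ⟨2 | 0⟩
  P={6,8}:  v_{6} + v_{8} = 0  so sig = ⟨2 | 0⟩
  P={1,5}:  v_{1} + v_{5} = v_{6}  so sig = ⟨2 | 1⟩
  P={2,6}:  v_{2} + v_{6} = v_{5}  so sig = ⟨2 | 1⟩
  P={3,5}:  v_{3} + v_{5} = v_{9}  so sig = ⟨2 | 1⟩
  P={5,7}:  v_{5} + v_{7} = v_{4}  so sig = ⟨2 | 1⟩
  P={5,8}:  v_{5} + v_{8} = v_{2}  so sig = ⟨2 | 1⟩
  P={2,3}:  v_{2} + v_{3} = v_{8} + v_{9}  so sig = ⟨2 | 1 1⟩
  P={2,7}:  v_{2} + v_{7} = v_{4} + v_{8}  so sig = ⟨2 | 1 1⟩
  P={3,4}:  v_{3} + v_{4} = v_{1} + v_{8}  so sig = ⟨2 | 1 1⟩
  P={3,6}:  v_{3} + v_{6} = v_{1} + v_{9}  so sig = ⟨2 | 1 1⟩
  P={6,7}:  v_{6} + v_{7} = v_{1} + v_{4}  so sig = ⟨2 | 1 1⟩
  P={7,9}:  v_{7} + v_{9} = v_{1} + v_{8}  so sig = ⟨2 | 1 1⟩
  P={3,7}:  v_{3} + v_{7} = 2·v_{1} + 2·v_{8}  so sig = ⟨2 | 2 2⟩
  P={1,4,8}:  v_{1} + v_{4} + v_{8} = v_{7}  so sig = ⟨3 | 1⟩
  P={1,8,9}:  v_{1} + v_{8} + v_{9} = v_{3}  so sig = ⟨3 | 1⟩

Signatures (|P|; sorted positive RHS coefficients), sorted:
[⟨2 | 0⟩, ⟨2 | 0⟩, ⟨2 | 0⟩, ⟨2 | 1⟩, ⟨2 | 1⟩, ⟨2 | 1⟩, ⟨2 | 1⟩, ⟨2 | 1⟩, ⟨2 | 1 1⟩, ⟨2 | 1 1⟩, ⟨2 | 1 1⟩, ⟨2 | 1 1⟩, ⟨2 | 1 1⟩, ⟨2 | 1 1⟩, ⟨2 | 2 2⟩, ⟨3 | 1⟩, ⟨3 | 1⟩]


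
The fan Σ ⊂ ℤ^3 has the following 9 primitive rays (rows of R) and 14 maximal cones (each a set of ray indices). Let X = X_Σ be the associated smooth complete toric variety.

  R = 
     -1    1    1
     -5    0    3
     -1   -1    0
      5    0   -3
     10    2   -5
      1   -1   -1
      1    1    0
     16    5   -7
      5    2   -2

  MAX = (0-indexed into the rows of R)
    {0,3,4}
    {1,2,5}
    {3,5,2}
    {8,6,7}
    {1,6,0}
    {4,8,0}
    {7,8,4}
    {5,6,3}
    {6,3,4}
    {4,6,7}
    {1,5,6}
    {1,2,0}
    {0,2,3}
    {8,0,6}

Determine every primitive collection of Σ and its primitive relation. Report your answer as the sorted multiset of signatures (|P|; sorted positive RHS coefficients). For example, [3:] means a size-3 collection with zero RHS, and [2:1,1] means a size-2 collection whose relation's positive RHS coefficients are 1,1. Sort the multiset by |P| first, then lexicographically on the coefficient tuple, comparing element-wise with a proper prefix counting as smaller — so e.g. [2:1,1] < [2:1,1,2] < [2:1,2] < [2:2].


18 collections generate NE(X_Σ); each relation:

  • {0,5}:  v_{0} + v_{5} = 0  ⟹  sig = [2:]
  • {1,3}:  v_{1} + v_{3} = 0  ⟹  sig = [2:]
  • {2,6}:  v_{2} + v_{6} = 0  ⟹  sig = [2:]
  • {1,4}:  v_{1} + v_{4} = v_{8}  ⟹  sig = [2:1]
  • {3,8}:  v_{3} + v_{8} = v_{4}  ⟹  sig = [2:1]
  • {1,8}:  v_{1} + v_{8} = v_{0} + v_{6}  ⟹  sig = [2:1,1]
  • {2,7}:  v_{2} + v_{7} = v_{4} + v_{8}  ⟹  sig = [2:1,1]
  • {2,8}:  v_{2} + v_{8} = v_{0} + v_{3}  ⟹  sig = [2:1,1]
  • {5,8}:  v_{5} + v_{8} = v_{3} + v_{6}  ⟹  sig = [2:1,1]
  • {5,7}:  v_{5} + v_{7} = v_{3} + v_{4} + 2·v_{6}  ⟹  sig = [2:1,1,2]
  • {1,7}:  v_{1} + v_{7} = v_{6} + 2·v_{8}  ⟹  sig = [2:1,2]
  • {2,4}:  v_{2} + v_{4} = v_{0} + 2·v_{3}  ⟹  sig = [2:1,2]
  • {3,7}:  v_{3} + v_{7} = 2·v_{4} + v_{6}  ⟹  sig = [2:1,2]
  • {4,5}:  v_{4} + v_{5} = 2·v_{3} + v_{6}  ⟹  sig = [2:1,2]
  • {0,7}:  v_{0} + v_{7} = 3·v_{8}  ⟹  sig = [2:3]
  • {0,3,6}:  v_{0} + v_{3} + v_{6} = v_{8}  ⟹  sig = [3:1]
  • {4,6,8}:  v_{4} + v_{6} + v_{8} = v_{7}  ⟹  sig = [3:1]
  • {0,4,6}:  v_{0} + v_{4} + v_{6} = 2·v_{8}  ⟹  sig = [3:2]

Signatures (|P|; sorted positive RHS coefficients), sorted:
[[2:], [2:], [2:], [2:1], [2:1], [2:1,1], [2:1,1], [2:1,1], [2:1,1], [2:1,1,2], [2:1,2], [2:1,2], [2:1,2], [2:1,2], [2:3], [3:1], [3:1], [3:2]]
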